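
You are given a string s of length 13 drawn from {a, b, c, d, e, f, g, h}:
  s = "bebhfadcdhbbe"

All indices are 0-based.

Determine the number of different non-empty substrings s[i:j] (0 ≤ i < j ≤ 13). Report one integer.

rank→(start, suffix):
  0 → (5, 'adcdhbbe')
  1 → (10, 'bbe')
  2 → (11, 'be')
  3 → (0, 'bebhfadcdhbbe')
  4 → (2, 'bhfadcdhbbe')
  5 → (7, 'cdhbbe')
  6 → (6, 'dcdhbbe')
  7 → (8, 'dhbbe')
  8 → (12, 'e')
  9 → (1, 'ebhfadcdhbbe')
  10 → (4, 'fadcdhbbe')
  11 → (9, 'hbbe')
  12 → (3, 'hfadcdhbbe')

SA = [5, 10, 11, 0, 2, 7, 6, 8, 12, 1, 4, 9, 3]
i: (SA[i-1],SA[i]) lcp shared
  1: (5,10) 0 ''
  2: (10,11) 1 'b'
  3: (11,0) 2 'be'
  4: (0,2) 1 'b'
  5: (2,7) 0 ''
  6: (7,6) 0 ''
  7: (6,8) 1 'd'
  8: (8,12) 0 ''
  9: (12,1) 1 'e'
  10: (1,4) 0 ''
  11: (4,9) 0 ''
  12: (9,3) 1 'h'

n(n+1)/2 = 13·14/2 = 91
Σ LCP = 0 + 0 + 1 + 2 + 1 + 0 + 0 + 1 + 0 + 1 + 0 + 0 + 1 = 7
distinct = 91 − 7 = 84

84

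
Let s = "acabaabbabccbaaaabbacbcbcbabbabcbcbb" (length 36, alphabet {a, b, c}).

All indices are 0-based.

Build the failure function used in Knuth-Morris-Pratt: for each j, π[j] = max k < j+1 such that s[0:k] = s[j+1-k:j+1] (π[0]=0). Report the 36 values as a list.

[0, 0, 1, 0, 1, 1, 0, 0, 1, 0, 0, 0, 0, 1, 1, 1, 1, 0, 0, 1, 2, 0, 0, 0, 0, 0, 1, 0, 0, 1, 0, 0, 0, 0, 0, 0]

π[0] = 0
j=1 s[j]='c': π[1]=0 (border '')
j=2 s[j]='a': π[2]=1 (border 'a')
j=3 s[j]='b': k: 1→0; π[3]=0 (border '')
j=4 s[j]='a': π[4]=1 (border 'a')
j=5 s[j]='a': k: 1→0; π[5]=1 (border 'a')
j=6 s[j]='b': k: 1→0; π[6]=0 (border '')
j=7 s[j]='b': π[7]=0 (border '')
j=8 s[j]='a': π[8]=1 (border 'a')
j=9 s[j]='b': k: 1→0; π[9]=0 (border '')
j=10 s[j]='c': π[10]=0 (border '')
j=11 s[j]='c': π[11]=0 (border '')
j=12 s[j]='b': π[12]=0 (border '')
j=13 s[j]='a': π[13]=1 (border 'a')
j=14 s[j]='a': k: 1→0; π[14]=1 (border 'a')
j=15 s[j]='a': k: 1→0; π[15]=1 (border 'a')
j=16 s[j]='a': k: 1→0; π[16]=1 (border 'a')
j=17 s[j]='b': k: 1→0; π[17]=0 (border '')
j=18 s[j]='b': π[18]=0 (border '')
j=19 s[j]='a': π[19]=1 (border 'a')
j=20 s[j]='c': π[20]=2 (border 'ac')
j=21 s[j]='b': k: 2→0; π[21]=0 (border '')
j=22 s[j]='c': π[22]=0 (border '')
j=23 s[j]='b': π[23]=0 (border '')
j=24 s[j]='c': π[24]=0 (border '')
j=25 s[j]='b': π[25]=0 (border '')
j=26 s[j]='a': π[26]=1 (border 'a')
j=27 s[j]='b': k: 1→0; π[27]=0 (border '')
j=28 s[j]='b': π[28]=0 (border '')
j=29 s[j]='a': π[29]=1 (border 'a')
j=30 s[j]='b': k: 1→0; π[30]=0 (border '')
j=31 s[j]='c': π[31]=0 (border '')
j=32 s[j]='b': π[32]=0 (border '')
j=33 s[j]='c': π[33]=0 (border '')
j=34 s[j]='b': π[34]=0 (border '')
j=35 s[j]='b': π[35]=0 (border '')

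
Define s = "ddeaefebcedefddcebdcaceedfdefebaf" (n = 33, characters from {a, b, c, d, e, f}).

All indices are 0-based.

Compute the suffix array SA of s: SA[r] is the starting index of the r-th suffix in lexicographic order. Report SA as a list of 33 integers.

sorted suffixes:
  #0 SA[0]=20  'aceedfdefebaf'
  #1 SA[1]=3  'aefebcedefddcebdcaceedfdefebaf'
  #2 SA[2]=31  'af'
  #3 SA[3]=30  'baf'
  #4 SA[4]=7  'bcedefddcebdcaceedfdefebaf'
  #5 SA[5]=17  'bdcaceedfdefebaf'
  #6 SA[6]=19  'caceedfdefebaf'
  #7 SA[7]=15  'cebdcaceedfdefebaf'
  #8 SA[8]=8  'cedefddcebdcaceedfdefebaf'
  #9 SA[9]=21  'ceedfdefebaf'
  #10 SA[10]=18  'dcaceedfdefebaf'
  #11 SA[11]=14  'dcebdcaceedfdefebaf'
  #12 SA[12]=13  'ddcebdcaceedfdefebaf'
  #13 SA[13]=0  'ddeaefebcedefddcebdcaceedfdefebaf'
  #14 SA[14]=1  'deaefebcedefddcebdcaceedfdefebaf'
  #15 SA[15]=10  'defddcebdcaceedfdefebaf'
  #16 SA[16]=26  'defebaf'
  #17 SA[17]=24  'dfdefebaf'
  #18 SA[18]=2  'eaefebcedefddcebdcaceedfdefebaf'
  #19 SA[19]=29  'ebaf'
  #20 SA[20]=6  'ebcedefddcebdcaceedfdefebaf'
  #21 SA[21]=16  'ebdcaceedfdefebaf'
  #22 SA[22]=9  'edefddcebdcaceedfdefebaf'
  #23 SA[23]=23  'edfdefebaf'
  #24 SA[24]=22  'eedfdefebaf'
  #25 SA[25]=11  'efddcebdcaceedfdefebaf'
  #26 SA[26]=27  'efebaf'
  #27 SA[27]=4  'efebcedefddcebdcaceedfdefebaf'
  #28 SA[28]=32  'f'
  #29 SA[29]=12  'fddcebdcaceedfdefebaf'
  #30 SA[30]=25  'fdefebaf'
  #31 SA[31]=28  'febaf'
  #32 SA[32]=5  'febcedefddcebdcaceedfdefebaf'

[20, 3, 31, 30, 7, 17, 19, 15, 8, 21, 18, 14, 13, 0, 1, 10, 26, 24, 2, 29, 6, 16, 9, 23, 22, 11, 27, 4, 32, 12, 25, 28, 5]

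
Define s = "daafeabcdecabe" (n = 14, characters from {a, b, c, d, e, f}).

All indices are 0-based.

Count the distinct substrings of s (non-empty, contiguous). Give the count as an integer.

96

rank | idx | suffix
   0 |   1 | aafeabcdecabe
   1 |   5 | abcdecabe
   2 |  11 | abe
   3 |   2 | afeabcdecabe
   4 |   6 | bcdecabe
   5 |  12 | be
   6 |  10 | cabe
   7 |   7 | cdecabe
   8 |   0 | daafeabcdecabe
   9 |   8 | decabe
  10 |  13 | e
  11 |   4 | eabcdecabe
  12 |   9 | ecabe
  13 |   3 | feabcdecabe

SA = [1, 5, 11, 2, 6, 12, 10, 7, 0, 8, 13, 4, 9, 3]
[i] adj suffixes → lcp
  [1] 1/5 → 1 ('a')
  [2] 5/11 → 2 ('ab')
  [3] 11/2 → 1 ('a')
  [4] 2/6 → 0 ('')
  [5] 6/12 → 1 ('b')
  [6] 12/10 → 0 ('')
  [7] 10/7 → 1 ('c')
  [8] 7/0 → 0 ('')
  [9] 0/8 → 1 ('d')
  [10] 8/13 → 0 ('')
  [11] 13/4 → 1 ('e')
  [12] 4/9 → 1 ('e')
  [13] 9/3 → 0 ('')

n(n+1)/2 = 14·15/2 = 105
Σ LCP = 0 + 1 + 2 + 1 + 0 + 1 + 0 + 1 + 0 + 1 + 0 + 1 + 1 + 0 = 9
distinct = 105 − 9 = 96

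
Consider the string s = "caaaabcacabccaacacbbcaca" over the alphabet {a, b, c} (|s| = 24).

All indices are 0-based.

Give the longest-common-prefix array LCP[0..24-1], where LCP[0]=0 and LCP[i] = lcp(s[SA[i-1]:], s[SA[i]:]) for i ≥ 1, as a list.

[0, 1, 3, 2, 2, 1, 3, 1, 3, 3, 2, 0, 1, 5, 2, 0, 2, 3, 2, 2, 4, 3, 1, 1]

rank→(start, suffix):
  0 → (23, 'a')
  1 → (1, 'aaaabcacabccaacacbbcaca')
  2 → (2, 'aaabcacabccaacacbbcaca')
  3 → (3, 'aabcacabccaacacbbcaca')
  4 → (13, 'aacacbbcaca')
  5 → (4, 'abcacabccaacacbbcaca')
  6 → (9, 'abccaacacbbcaca')
  7 → (21, 'aca')
  8 → (7, 'acabccaacacbbcaca')
  9 → (14, 'acacbbcaca')
  10 → (16, 'acbbcaca')
  11 → (18, 'bbcaca')
  12 → (19, 'bcaca')
  13 → (5, 'bcacabccaacacbbcaca')
  14 → (10, 'bccaacacbbcaca')
  15 → (22, 'ca')
  16 → (0, 'caaaabcacabccaacacbbcaca')
  17 → (12, 'caacacbbcaca')
  18 → (8, 'cabccaacacbbcaca')
  19 → (20, 'caca')
  20 → (6, 'cacabccaacacbbcaca')
  21 → (15, 'cacbbcaca')
  22 → (17, 'cbbcaca')
  23 → (11, 'ccaacacbbcaca')

SA = [23, 1, 2, 3, 13, 4, 9, 21, 7, 14, 16, 18, 19, 5, 10, 22, 0, 12, 8, 20, 6, 15, 17, 11]
[i] adj suffixes → lcp
  [1] 23/1 → 1 ('a')
  [2] 1/2 → 3 ('aaa')
  [3] 2/3 → 2 ('aa')
  [4] 3/13 → 2 ('aa')
  [5] 13/4 → 1 ('a')
  [6] 4/9 → 3 ('abc')
  [7] 9/21 → 1 ('a')
  [8] 21/7 → 3 ('aca')
  [9] 7/14 → 3 ('aca')
  [10] 14/16 → 2 ('ac')
  [11] 16/18 → 0 ('')
  [12] 18/19 → 1 ('b')
  [13] 19/5 → 5 ('bcaca')
  [14] 5/10 → 2 ('bc')
  [15] 10/22 → 0 ('')
  [16] 22/0 → 2 ('ca')
  [17] 0/12 → 3 ('caa')
  [18] 12/8 → 2 ('ca')
  [19] 8/20 → 2 ('ca')
  [20] 20/6 → 4 ('caca')
  [21] 6/15 → 3 ('cac')
  [22] 15/17 → 1 ('c')
  [23] 17/11 → 1 ('c')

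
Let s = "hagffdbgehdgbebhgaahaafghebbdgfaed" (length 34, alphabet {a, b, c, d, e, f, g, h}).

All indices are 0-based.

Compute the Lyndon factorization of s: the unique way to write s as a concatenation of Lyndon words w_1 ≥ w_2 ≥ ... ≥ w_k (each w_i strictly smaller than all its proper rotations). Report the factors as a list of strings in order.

["h", "agffdbgehdgbebhg", "aah", "aafghebbdgfaed"]

emit factor 1: 'h' (i=0, period=1)
emit factor 2: 'agffdbgehdgbebhg' (i=1, period=16)
emit factor 3: 'aah' (i=17, period=3)
emit factor 4: 'aafghebbdgfaed' (i=20, period=14)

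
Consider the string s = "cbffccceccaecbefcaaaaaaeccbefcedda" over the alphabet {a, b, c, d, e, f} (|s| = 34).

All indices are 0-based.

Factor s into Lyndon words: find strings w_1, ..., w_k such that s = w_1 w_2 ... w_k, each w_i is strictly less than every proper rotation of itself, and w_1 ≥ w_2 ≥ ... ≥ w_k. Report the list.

emit factor 1: 'c' (i=0, period=1)
emit factor 2: 'bffcccecc' (i=1, period=9)
emit factor 3: 'aecbefc' (i=10, period=7)
emit factor 4: 'aaaaaaeccbefcedd' (i=17, period=16)
emit factor 5: 'a' (i=33, period=1)

["c", "bffcccecc", "aecbefc", "aaaaaaeccbefcedd", "a"]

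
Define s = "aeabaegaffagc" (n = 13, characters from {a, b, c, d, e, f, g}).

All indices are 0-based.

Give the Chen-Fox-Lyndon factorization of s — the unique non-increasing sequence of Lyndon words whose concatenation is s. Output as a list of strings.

["ae", "abaegaffagc"]

emit factor 1: 'ae' (i=0, period=2)
emit factor 2: 'abaegaffagc' (i=2, period=11)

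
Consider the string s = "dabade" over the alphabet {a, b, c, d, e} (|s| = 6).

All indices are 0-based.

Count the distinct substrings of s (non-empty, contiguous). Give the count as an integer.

19

sorted suffixes:
  #0 SA[0]=1  'abade'
  #1 SA[1]=3  'ade'
  #2 SA[2]=2  'bade'
  #3 SA[3]=0  'dabade'
  #4 SA[4]=4  'de'
  #5 SA[5]=5  'e'

SA = [1, 3, 2, 0, 4, 5]
i: (SA[i-1],SA[i]) lcp shared
  1: (1,3) 1 'a'
  2: (3,2) 0 ''
  3: (2,0) 0 ''
  4: (0,4) 1 'd'
  5: (4,5) 0 ''

n(n+1)/2 = 6·7/2 = 21
Σ LCP = 0 + 1 + 0 + 0 + 1 + 0 = 2
distinct = 21 − 2 = 19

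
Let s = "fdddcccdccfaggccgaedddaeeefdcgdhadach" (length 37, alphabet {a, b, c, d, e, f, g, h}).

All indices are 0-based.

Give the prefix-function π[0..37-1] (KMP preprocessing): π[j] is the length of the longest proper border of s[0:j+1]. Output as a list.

[0, 0, 0, 0, 0, 0, 0, 0, 0, 0, 1, 0, 0, 0, 0, 0, 0, 0, 0, 0, 0, 0, 0, 0, 0, 0, 1, 2, 0, 0, 0, 0, 0, 0, 0, 0, 0]

π[0] = 0
j=1 s[j]='d': π[1]=0 (border '')
j=2 s[j]='d': π[2]=0 (border '')
j=3 s[j]='d': π[3]=0 (border '')
j=4 s[j]='c': π[4]=0 (border '')
j=5 s[j]='c': π[5]=0 (border '')
j=6 s[j]='c': π[6]=0 (border '')
j=7 s[j]='d': π[7]=0 (border '')
j=8 s[j]='c': π[8]=0 (border '')
j=9 s[j]='c': π[9]=0 (border '')
j=10 s[j]='f': π[10]=1 (border 'f')
j=11 s[j]='a': k: 1→0; π[11]=0 (border '')
j=12 s[j]='g': π[12]=0 (border '')
j=13 s[j]='g': π[13]=0 (border '')
j=14 s[j]='c': π[14]=0 (border '')
j=15 s[j]='c': π[15]=0 (border '')
j=16 s[j]='g': π[16]=0 (border '')
j=17 s[j]='a': π[17]=0 (border '')
j=18 s[j]='e': π[18]=0 (border '')
j=19 s[j]='d': π[19]=0 (border '')
j=20 s[j]='d': π[20]=0 (border '')
j=21 s[j]='d': π[21]=0 (border '')
j=22 s[j]='a': π[22]=0 (border '')
j=23 s[j]='e': π[23]=0 (border '')
j=24 s[j]='e': π[24]=0 (border '')
j=25 s[j]='e': π[25]=0 (border '')
j=26 s[j]='f': π[26]=1 (border 'f')
j=27 s[j]='d': π[27]=2 (border 'fd')
j=28 s[j]='c': k: 2→0; π[28]=0 (border '')
j=29 s[j]='g': π[29]=0 (border '')
j=30 s[j]='d': π[30]=0 (border '')
j=31 s[j]='h': π[31]=0 (border '')
j=32 s[j]='a': π[32]=0 (border '')
j=33 s[j]='d': π[33]=0 (border '')
j=34 s[j]='a': π[34]=0 (border '')
j=35 s[j]='c': π[35]=0 (border '')
j=36 s[j]='h': π[36]=0 (border '')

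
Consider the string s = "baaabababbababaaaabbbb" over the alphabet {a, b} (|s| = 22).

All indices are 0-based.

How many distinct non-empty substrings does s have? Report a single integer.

196

rank | idx | suffix
   0 |  14 | aaaabbbb
   1 |   1 | aaabababbababaaaabbbb
   2 |  15 | aaabbbb
   3 |   2 | aabababbababaaaabbbb
   4 |  16 | aabbbb
   5 |  12 | abaaaabbbb
   6 |  10 | ababaaaabbbb
   7 |   3 | abababbababaaaabbbb
   8 |   5 | ababbababaaaabbbb
   9 |   7 | abbababaaaabbbb
  10 |  17 | abbbb
  11 |  21 | b
  12 |  13 | baaaabbbb
  13 |   0 | baaabababbababaaaabbbb
  14 |  11 | babaaaabbbb
  15 |   9 | bababaaaabbbb
  16 |   4 | bababbababaaaabbbb
  17 |   6 | babbababaaaabbbb
  18 |  20 | bb
  19 |   8 | bbababaaaabbbb
  20 |  19 | bbb
  21 |  18 | bbbb

SA = [14, 1, 15, 2, 16, 12, 10, 3, 5, 7, 17, 21, 13, 0, 11, 9, 4, 6, 20, 8, 19, 18]
[i] adj suffixes → lcp
  [1] 14/1 → 3 ('aaa')
  [2] 1/15 → 4 ('aaab')
  [3] 15/2 → 2 ('aa')
  [4] 2/16 → 3 ('aab')
  [5] 16/12 → 1 ('a')
  [6] 12/10 → 3 ('aba')
  [7] 10/3 → 5 ('ababa')
  [8] 3/5 → 4 ('abab')
  [9] 5/7 → 2 ('ab')
  [10] 7/17 → 3 ('abb')
  [11] 17/21 → 0 ('')
  [12] 21/13 → 1 ('b')
  [13] 13/0 → 4 ('baaa')
  [14] 0/11 → 2 ('ba')
  [15] 11/9 → 4 ('baba')
  [16] 9/4 → 5 ('babab')
  [17] 4/6 → 3 ('bab')
  [18] 6/20 → 1 ('b')
  [19] 20/8 → 2 ('bb')
  [20] 8/19 → 2 ('bb')
  [21] 19/18 → 3 ('bbb')

n(n+1)/2 = 22·23/2 = 253
Σ LCP = 0 + 3 + 4 + 2 + 3 + 1 + 3 + 5 + 4 + 2 + 3 + 0 + 1 + 4 + 2 + 4 + 5 + 3 + 1 + 2 + 2 + 3 = 57
distinct = 253 − 57 = 196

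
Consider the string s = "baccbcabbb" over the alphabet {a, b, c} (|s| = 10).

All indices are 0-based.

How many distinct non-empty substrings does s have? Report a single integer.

47

sorted suffixes:
  #0 SA[0]=6  'abbb'
  #1 SA[1]=1  'accbcabbb'
  #2 SA[2]=9  'b'
  #3 SA[3]=0  'baccbcabbb'
  #4 SA[4]=8  'bb'
  #5 SA[5]=7  'bbb'
  #6 SA[6]=4  'bcabbb'
  #7 SA[7]=5  'cabbb'
  #8 SA[8]=3  'cbcabbb'
  #9 SA[9]=2  'ccbcabbb'

SA = [6, 1, 9, 0, 8, 7, 4, 5, 3, 2]
rank  pair      lcp
   1  s[6:],s[1:]  1  'a'
   2  s[1:],s[9:]  0  ''
   3  s[9:],s[0:]  1  'b'
   4  s[0:],s[8:]  1  'b'
   5  s[8:],s[7:]  2  'bb'
   6  s[7:],s[4:]  1  'b'
   7  s[4:],s[5:]  0  ''
   8  s[5:],s[3:]  1  'c'
   9  s[3:],s[2:]  1  'c'

n(n+1)/2 = 10·11/2 = 55
Σ LCP = 0 + 1 + 0 + 1 + 1 + 2 + 1 + 0 + 1 + 1 = 8
distinct = 55 − 8 = 47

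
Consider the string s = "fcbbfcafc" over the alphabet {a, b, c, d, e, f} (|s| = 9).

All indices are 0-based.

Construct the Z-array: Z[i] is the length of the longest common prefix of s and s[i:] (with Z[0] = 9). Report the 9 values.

[9, 0, 0, 0, 2, 0, 0, 2, 0]

Z[0]=9
i=1: outside box; Z[1]=0
i=2: outside box; Z[2]=0
i=3: outside box; Z[3]=0
i=4: outside box; Z[4]=2 scan→box=[4,6)
i=5: min(r-i=1, Z[1]=0)=0; Z[5]=0
i=6: outside box; Z[6]=0
i=7: outside box; Z[7]=2 scan→box=[7,9)
i=8: min(r-i=1, Z[1]=0)=0; Z[8]=0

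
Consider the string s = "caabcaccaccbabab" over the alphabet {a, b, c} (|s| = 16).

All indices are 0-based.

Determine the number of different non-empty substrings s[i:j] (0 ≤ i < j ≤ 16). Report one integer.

112

sorted suffixes:
  #0 SA[0]=1  'aabcaccaccbabab'
  #1 SA[1]=14  'ab'
  #2 SA[2]=12  'abab'
  #3 SA[3]=2  'abcaccaccbabab'
  #4 SA[4]=5  'accaccbabab'
  #5 SA[5]=8  'accbabab'
  #6 SA[6]=15  'b'
  #7 SA[7]=13  'bab'
  #8 SA[8]=11  'babab'
  #9 SA[9]=3  'bcaccaccbabab'
  #10 SA[10]=0  'caabcaccaccbabab'
  #11 SA[11]=4  'caccaccbabab'
  #12 SA[12]=7  'caccbabab'
  #13 SA[13]=10  'cbabab'
  #14 SA[14]=6  'ccaccbabab'
  #15 SA[15]=9  'ccbabab'

SA = [1, 14, 12, 2, 5, 8, 15, 13, 11, 3, 0, 4, 7, 10, 6, 9]
[i] adj suffixes → lcp
  [1] 1/14 → 1 ('a')
  [2] 14/12 → 2 ('ab')
  [3] 12/2 → 2 ('ab')
  [4] 2/5 → 1 ('a')
  [5] 5/8 → 3 ('acc')
  [6] 8/15 → 0 ('')
  [7] 15/13 → 1 ('b')
  [8] 13/11 → 3 ('bab')
  [9] 11/3 → 1 ('b')
  [10] 3/0 → 0 ('')
  [11] 0/4 → 2 ('ca')
  [12] 4/7 → 4 ('cacc')
  [13] 7/10 → 1 ('c')
  [14] 10/6 → 1 ('c')
  [15] 6/9 → 2 ('cc')

n(n+1)/2 = 16·17/2 = 136
Σ LCP = 0 + 1 + 2 + 2 + 1 + 3 + 0 + 1 + 3 + 1 + 0 + 2 + 4 + 1 + 1 + 2 = 24
distinct = 136 − 24 = 112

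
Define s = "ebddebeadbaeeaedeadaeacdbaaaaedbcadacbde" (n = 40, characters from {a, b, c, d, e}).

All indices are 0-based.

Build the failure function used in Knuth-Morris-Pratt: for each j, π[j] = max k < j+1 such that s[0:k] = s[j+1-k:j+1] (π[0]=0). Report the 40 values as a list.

[0, 0, 0, 0, 1, 2, 1, 0, 0, 0, 0, 1, 1, 0, 1, 0, 1, 0, 0, 0, 1, 0, 0, 0, 0, 0, 0, 0, 0, 1, 0, 0, 0, 0, 0, 0, 0, 0, 0, 1]

π[0] = 0
j=1 s[j]='b': π[1]=0 (border '')
j=2 s[j]='d': π[2]=0 (border '')
j=3 s[j]='d': π[3]=0 (border '')
j=4 s[j]='e': π[4]=1 (border 'e')
j=5 s[j]='b': π[5]=2 (border 'eb')
j=6 s[j]='e': k: 2→0; π[6]=1 (border 'e')
j=7 s[j]='a': k: 1→0; π[7]=0 (border '')
j=8 s[j]='d': π[8]=0 (border '')
j=9 s[j]='b': π[9]=0 (border '')
j=10 s[j]='a': π[10]=0 (border '')
j=11 s[j]='e': π[11]=1 (border 'e')
j=12 s[j]='e': k: 1→0; π[12]=1 (border 'e')
j=13 s[j]='a': k: 1→0; π[13]=0 (border '')
j=14 s[j]='e': π[14]=1 (border 'e')
j=15 s[j]='d': k: 1→0; π[15]=0 (border '')
j=16 s[j]='e': π[16]=1 (border 'e')
j=17 s[j]='a': k: 1→0; π[17]=0 (border '')
j=18 s[j]='d': π[18]=0 (border '')
j=19 s[j]='a': π[19]=0 (border '')
j=20 s[j]='e': π[20]=1 (border 'e')
j=21 s[j]='a': k: 1→0; π[21]=0 (border '')
j=22 s[j]='c': π[22]=0 (border '')
j=23 s[j]='d': π[23]=0 (border '')
j=24 s[j]='b': π[24]=0 (border '')
j=25 s[j]='a': π[25]=0 (border '')
j=26 s[j]='a': π[26]=0 (border '')
j=27 s[j]='a': π[27]=0 (border '')
j=28 s[j]='a': π[28]=0 (border '')
j=29 s[j]='e': π[29]=1 (border 'e')
j=30 s[j]='d': k: 1→0; π[30]=0 (border '')
j=31 s[j]='b': π[31]=0 (border '')
j=32 s[j]='c': π[32]=0 (border '')
j=33 s[j]='a': π[33]=0 (border '')
j=34 s[j]='d': π[34]=0 (border '')
j=35 s[j]='a': π[35]=0 (border '')
j=36 s[j]='c': π[36]=0 (border '')
j=37 s[j]='b': π[37]=0 (border '')
j=38 s[j]='d': π[38]=0 (border '')
j=39 s[j]='e': π[39]=1 (border 'e')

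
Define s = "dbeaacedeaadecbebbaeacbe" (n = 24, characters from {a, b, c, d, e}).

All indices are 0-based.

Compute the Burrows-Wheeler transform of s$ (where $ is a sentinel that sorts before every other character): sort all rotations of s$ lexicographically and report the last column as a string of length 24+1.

rank  rotation                   last
    0  $dbeaacedeaadecbebbaeacbe  e
    1  aacedeaadecbebbaeacbe$dbe  e
    2  aadecbebbaeacbe$dbeaacede  e
    3  acbe$dbeaacedeaadecbebbae  e
    4  acedeaadecbebbaeacbe$dbea  a
    5  adecbebbaeacbe$dbeaacedea  a
    6  aeacbe$dbeaacedeaadecbebb  b
    7  baeacbe$dbeaacedeaadecbeb  b
    8  bbaeacbe$dbeaacedeaadecbe  e
    9  be$dbeaacedeaadecbebbaeac  c
   10  beaacedeaadecbebbaeacbe$d  d
   11  bebbaeacbe$dbeaacedeaadec  c
   12  cbe$dbeaacedeaadecbebbaea  a
   13  cbebbaeacbe$dbeaacedeaade  e
   14  cedeaadecbebbaeacbe$dbeaa  a
   15  dbeaacedeaadecbebbaeacbe$  $
   16  deaadecbebbaeacbe$dbeaace  e
   17  decbebbaeacbe$dbeaacedeaa  a
   18  e$dbeaacedeaadecbebbaeacb  b
   19  eaacedeaadecbebbaeacbe$db  b
   20  eaadecbebbaeacbe$dbeaaced  d
   21  eacbe$dbeaacedeaadecbebba  a
   22  ebbaeacbe$dbeaacedeaadecb  b
   23  ecbebbaeacbe$dbeaacedeaad  d
   24  edeaadecbebbaeacbe$dbeaac  c

eeeeaabbecdcaea$eabbdabdc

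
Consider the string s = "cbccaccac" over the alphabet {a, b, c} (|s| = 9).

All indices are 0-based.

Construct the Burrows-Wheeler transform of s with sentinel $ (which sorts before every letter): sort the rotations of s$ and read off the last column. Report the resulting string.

ccccacc$ab

rank  rotation    last
    0  $cbccaccac  c
    1  ac$cbccacc  c
    2  accac$cbcc  c
    3  bccaccac$c  c
    4  c$cbccacca  a
    5  cac$cbccac  c
    6  caccac$cbc  c
    7  cbccaccac$  $
    8  ccac$cbcca  a
    9  ccaccac$cb  b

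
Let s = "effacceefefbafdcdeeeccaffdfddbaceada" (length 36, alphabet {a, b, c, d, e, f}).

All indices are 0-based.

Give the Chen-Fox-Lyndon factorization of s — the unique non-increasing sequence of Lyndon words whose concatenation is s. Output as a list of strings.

emit factor 1: 'eff' (i=0, period=3)
emit factor 2: 'acceefefbafdcdeeeccaffdfddbacead' (i=3, period=32)
emit factor 3: 'a' (i=35, period=1)

["eff", "acceefefbafdcdeeeccaffdfddbacead", "a"]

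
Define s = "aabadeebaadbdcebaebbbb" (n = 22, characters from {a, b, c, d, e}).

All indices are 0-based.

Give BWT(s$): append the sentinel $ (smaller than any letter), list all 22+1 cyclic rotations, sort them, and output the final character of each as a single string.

rank  rotation                 last
    0  $aabadeebaadbdcebaebbbb  b
    1  aabadeebaadbdcebaebbbb$  $
    2  aadbdcebaebbbb$aabadeeb  b
    3  abadeebaadbdcebaebbbb$a  a
    4  adbdcebaebbbb$aabadeeba  a
    5  adeebaadbdcebaebbbb$aab  b
    6  aebbbb$aabadeebaadbdceb  b
    7  b$aabadeebaadbdcebaebbb  b
    8  baadbdcebaebbbb$aabadee  e
    9  badeebaadbdcebaebbbb$aa  a
   10  baebbbb$aabadeebaadbdce  e
   11  bb$aabadeebaadbdcebaebb  b
   12  bbb$aabadeebaadbdcebaeb  b
   13  bbbb$aabadeebaadbdcebae  e
   14  bdcebaebbbb$aabadeebaad  d
   15  cebaebbbb$aabadeebaadbd  d
   16  dbdcebaebbbb$aabadeebaa  a
   17  dcebaebbbb$aabadeebaadb  b
   18  deebaadbdcebaebbbb$aaba  a
   19  ebaadbdcebaebbbb$aabade  e
   20  ebaebbbb$aabadeebaadbdc  c
   21  ebbbb$aabadeebaadbdceba  a
   22  eebaadbdcebaebbbb$aabad  d

b$baabbbeaebbeddabaecad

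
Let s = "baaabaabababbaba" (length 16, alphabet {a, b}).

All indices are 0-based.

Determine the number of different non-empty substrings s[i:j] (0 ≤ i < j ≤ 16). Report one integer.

101

rank | idx | suffix
   0 |  15 | a
   1 |   1 | aaabaabababbaba
   2 |   2 | aabaabababbaba
   3 |   5 | aabababbaba
   4 |  13 | aba
   5 |   3 | abaabababbaba
   6 |   6 | abababbaba
   7 |   8 | ababbaba
   8 |  10 | abbaba
   9 |  14 | ba
  10 |   0 | baaabaabababbaba
  11 |   4 | baabababbaba
  12 |  12 | baba
  13 |   7 | bababbaba
  14 |   9 | babbaba
  15 |  11 | bbaba

SA = [15, 1, 2, 5, 13, 3, 6, 8, 10, 14, 0, 4, 12, 7, 9, 11]
[i] adj suffixes → lcp
  [1] 15/1 → 1 ('a')
  [2] 1/2 → 2 ('aa')
  [3] 2/5 → 4 ('aaba')
  [4] 5/13 → 1 ('a')
  [5] 13/3 → 3 ('aba')
  [6] 3/6 → 3 ('aba')
  [7] 6/8 → 4 ('abab')
  [8] 8/10 → 2 ('ab')
  [9] 10/14 → 0 ('')
  [10] 14/0 → 2 ('ba')
  [11] 0/4 → 3 ('baa')
  [12] 4/12 → 2 ('ba')
  [13] 12/7 → 4 ('baba')
  [14] 7/9 → 3 ('bab')
  [15] 9/11 → 1 ('b')

n(n+1)/2 = 16·17/2 = 136
Σ LCP = 0 + 1 + 2 + 4 + 1 + 3 + 3 + 4 + 2 + 0 + 2 + 3 + 2 + 4 + 3 + 1 = 35
distinct = 136 − 35 = 101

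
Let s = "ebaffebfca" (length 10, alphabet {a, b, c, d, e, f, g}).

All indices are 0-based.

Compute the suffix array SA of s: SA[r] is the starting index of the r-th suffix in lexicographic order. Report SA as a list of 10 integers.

[9, 2, 1, 6, 8, 0, 5, 7, 4, 3]

sorted suffixes:
  #0 SA[0]=9  'a'
  #1 SA[1]=2  'affebfca'
  #2 SA[2]=1  'baffebfca'
  #3 SA[3]=6  'bfca'
  #4 SA[4]=8  'ca'
  #5 SA[5]=0  'ebaffebfca'
  #6 SA[6]=5  'ebfca'
  #7 SA[7]=7  'fca'
  #8 SA[8]=4  'febfca'
  #9 SA[9]=3  'ffebfca'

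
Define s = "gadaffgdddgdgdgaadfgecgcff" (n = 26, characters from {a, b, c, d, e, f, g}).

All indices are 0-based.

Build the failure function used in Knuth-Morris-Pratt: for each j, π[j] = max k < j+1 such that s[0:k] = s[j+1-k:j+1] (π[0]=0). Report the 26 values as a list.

π[0] = 0
j=1 s[j]='a': π[1]=0 (border '')
j=2 s[j]='d': π[2]=0 (border '')
j=3 s[j]='a': π[3]=0 (border '')
j=4 s[j]='f': π[4]=0 (border '')
j=5 s[j]='f': π[5]=0 (border '')
j=6 s[j]='g': π[6]=1 (border 'g')
j=7 s[j]='d': k: 1→0; π[7]=0 (border '')
j=8 s[j]='d': π[8]=0 (border '')
j=9 s[j]='d': π[9]=0 (border '')
j=10 s[j]='g': π[10]=1 (border 'g')
j=11 s[j]='d': k: 1→0; π[11]=0 (border '')
j=12 s[j]='g': π[12]=1 (border 'g')
j=13 s[j]='d': k: 1→0; π[13]=0 (border '')
j=14 s[j]='g': π[14]=1 (border 'g')
j=15 s[j]='a': π[15]=2 (border 'ga')
j=16 s[j]='a': k: 2→0; π[16]=0 (border '')
j=17 s[j]='d': π[17]=0 (border '')
j=18 s[j]='f': π[18]=0 (border '')
j=19 s[j]='g': π[19]=1 (border 'g')
j=20 s[j]='e': k: 1→0; π[20]=0 (border '')
j=21 s[j]='c': π[21]=0 (border '')
j=22 s[j]='g': π[22]=1 (border 'g')
j=23 s[j]='c': k: 1→0; π[23]=0 (border '')
j=24 s[j]='f': π[24]=0 (border '')
j=25 s[j]='f': π[25]=0 (border '')

[0, 0, 0, 0, 0, 0, 1, 0, 0, 0, 1, 0, 1, 0, 1, 2, 0, 0, 0, 1, 0, 0, 1, 0, 0, 0]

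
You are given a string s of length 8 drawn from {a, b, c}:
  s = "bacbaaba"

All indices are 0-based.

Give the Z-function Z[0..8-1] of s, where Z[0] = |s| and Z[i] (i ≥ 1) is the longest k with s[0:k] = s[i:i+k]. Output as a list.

Z[0]=8
i=1: fresh scan; Z[1]=0
i=2: fresh scan; Z[2]=0
i=3: fresh scan; Z[3]=2 scan→box=[3,5)
i=4: min(r-i=1, Z[1]=0)=0; Z[4]=0
i=5: fresh scan; Z[5]=0
i=6: fresh scan; Z[6]=2 scan→box=[6,8)
i=7: min(r-i=1, Z[1]=0)=0; Z[7]=0

[8, 0, 0, 2, 0, 0, 2, 0]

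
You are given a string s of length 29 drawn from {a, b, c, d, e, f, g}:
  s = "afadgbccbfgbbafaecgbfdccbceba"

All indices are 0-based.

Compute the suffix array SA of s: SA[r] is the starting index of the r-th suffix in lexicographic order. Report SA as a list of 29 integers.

[28, 2, 15, 0, 13, 27, 12, 11, 5, 24, 19, 8, 23, 7, 22, 6, 25, 17, 21, 3, 26, 16, 1, 14, 20, 9, 10, 4, 18]

sorted suffixes:
  #0 SA[0]=28  'a'
  #1 SA[1]=2  'adgbccbfgbbafaecgbfdccbceba'
  #2 SA[2]=15  'aecgbfdccbceba'
  #3 SA[3]=0  'afadgbccbfgbbafaecgbfdccbceba'
  #4 SA[4]=13  'afaecgbfdccbceba'
  #5 SA[5]=27  'ba'
  #6 SA[6]=12  'bafaecgbfdccbceba'
  #7 SA[7]=11  'bbafaecgbfdccbceba'
  #8 SA[8]=5  'bccbfgbbafaecgbfdccbceba'
  #9 SA[9]=24  'bceba'
  #10 SA[10]=19  'bfdccbceba'
  #11 SA[11]=8  'bfgbbafaecgbfdccbceba'
  #12 SA[12]=23  'cbceba'
  #13 SA[13]=7  'cbfgbbafaecgbfdccbceba'
  #14 SA[14]=22  'ccbceba'
  #15 SA[15]=6  'ccbfgbbafaecgbfdccbceba'
  #16 SA[16]=25  'ceba'
  #17 SA[17]=17  'cgbfdccbceba'
  #18 SA[18]=21  'dccbceba'
  #19 SA[19]=3  'dgbccbfgbbafaecgbfdccbceba'
  #20 SA[20]=26  'eba'
  #21 SA[21]=16  'ecgbfdccbceba'
  #22 SA[22]=1  'fadgbccbfgbbafaecgbfdccbceba'
  #23 SA[23]=14  'faecgbfdccbceba'
  #24 SA[24]=20  'fdccbceba'
  #25 SA[25]=9  'fgbbafaecgbfdccbceba'
  #26 SA[26]=10  'gbbafaecgbfdccbceba'
  #27 SA[27]=4  'gbccbfgbbafaecgbfdccbceba'
  #28 SA[28]=18  'gbfdccbceba'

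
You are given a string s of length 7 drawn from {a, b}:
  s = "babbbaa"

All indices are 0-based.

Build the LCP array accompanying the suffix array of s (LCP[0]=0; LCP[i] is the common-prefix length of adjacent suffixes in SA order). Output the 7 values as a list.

rank→(start, suffix):
  0 → (6, 'a')
  1 → (5, 'aa')
  2 → (1, 'abbbaa')
  3 → (4, 'baa')
  4 → (0, 'babbbaa')
  5 → (3, 'bbaa')
  6 → (2, 'bbbaa')

SA = [6, 5, 1, 4, 0, 3, 2]
rank  pair      lcp
   1  s[6:],s[5:]  1  'a'
   2  s[5:],s[1:]  1  'a'
   3  s[1:],s[4:]  0  ''
   4  s[4:],s[0:]  2  'ba'
   5  s[0:],s[3:]  1  'b'
   6  s[3:],s[2:]  2  'bb'

[0, 1, 1, 0, 2, 1, 2]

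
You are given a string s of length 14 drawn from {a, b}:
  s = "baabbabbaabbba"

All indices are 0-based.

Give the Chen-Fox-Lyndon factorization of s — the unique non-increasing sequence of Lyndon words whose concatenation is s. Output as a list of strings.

emit factor 1: 'b' (i=0, period=1)
emit factor 2: 'aabbabbaabbb' (i=1, period=12)
emit factor 3: 'a' (i=13, period=1)

["b", "aabbabbaabbb", "a"]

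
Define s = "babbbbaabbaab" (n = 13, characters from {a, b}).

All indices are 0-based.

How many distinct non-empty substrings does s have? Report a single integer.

sorted suffixes:
  #0 SA[0]=10  'aab'
  #1 SA[1]=6  'aabbaab'
  #2 SA[2]=11  'ab'
  #3 SA[3]=7  'abbaab'
  #4 SA[4]=1  'abbbbaabbaab'
  #5 SA[5]=12  'b'
  #6 SA[6]=9  'baab'
  #7 SA[7]=5  'baabbaab'
  #8 SA[8]=0  'babbbbaabbaab'
  #9 SA[9]=8  'bbaab'
  #10 SA[10]=4  'bbaabbaab'
  #11 SA[11]=3  'bbbaabbaab'
  #12 SA[12]=2  'bbbbaabbaab'

SA = [10, 6, 11, 7, 1, 12, 9, 5, 0, 8, 4, 3, 2]
[i] adj suffixes → lcp
  [1] 10/6 → 3 ('aab')
  [2] 6/11 → 1 ('a')
  [3] 11/7 → 2 ('ab')
  [4] 7/1 → 3 ('abb')
  [5] 1/12 → 0 ('')
  [6] 12/9 → 1 ('b')
  [7] 9/5 → 4 ('baab')
  [8] 5/0 → 2 ('ba')
  [9] 0/8 → 1 ('b')
  [10] 8/4 → 5 ('bbaab')
  [11] 4/3 → 2 ('bb')
  [12] 3/2 → 3 ('bbb')

n(n+1)/2 = 13·14/2 = 91
Σ LCP = 0 + 3 + 1 + 2 + 3 + 0 + 1 + 4 + 2 + 1 + 5 + 2 + 3 = 27
distinct = 91 − 27 = 64

64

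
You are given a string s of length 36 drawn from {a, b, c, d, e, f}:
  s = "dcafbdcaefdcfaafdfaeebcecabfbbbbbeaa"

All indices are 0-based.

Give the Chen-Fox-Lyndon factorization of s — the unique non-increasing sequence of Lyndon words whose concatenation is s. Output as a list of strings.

["d", "c", "afbdc", "aefdcf", "aafdfaeebcecabfbbbbbe", "a", "a"]

emit factor 1: 'd' (i=0, period=1)
emit factor 2: 'c' (i=1, period=1)
emit factor 3: 'afbdc' (i=2, period=5)
emit factor 4: 'aefdcf' (i=7, period=6)
emit factor 5: 'aafdfaeebcecabfbbbbbe' (i=13, period=21)
emit factor 6: 'a' (i=34, period=1)
emit factor 7: 'a' (i=35, period=1)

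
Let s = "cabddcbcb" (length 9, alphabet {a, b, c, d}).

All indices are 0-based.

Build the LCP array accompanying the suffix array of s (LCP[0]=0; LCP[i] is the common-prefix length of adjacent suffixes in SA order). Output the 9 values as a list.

[0, 0, 1, 1, 0, 1, 2, 0, 1]

sorted suffixes:
  #0 SA[0]=1  'abddcbcb'
  #1 SA[1]=8  'b'
  #2 SA[2]=6  'bcb'
  #3 SA[3]=2  'bddcbcb'
  #4 SA[4]=0  'cabddcbcb'
  #5 SA[5]=7  'cb'
  #6 SA[6]=5  'cbcb'
  #7 SA[7]=4  'dcbcb'
  #8 SA[8]=3  'ddcbcb'

SA = [1, 8, 6, 2, 0, 7, 5, 4, 3]
[i] adj suffixes → lcp
  [1] 1/8 → 0 ('')
  [2] 8/6 → 1 ('b')
  [3] 6/2 → 1 ('b')
  [4] 2/0 → 0 ('')
  [5] 0/7 → 1 ('c')
  [6] 7/5 → 2 ('cb')
  [7] 5/4 → 0 ('')
  [8] 4/3 → 1 ('d')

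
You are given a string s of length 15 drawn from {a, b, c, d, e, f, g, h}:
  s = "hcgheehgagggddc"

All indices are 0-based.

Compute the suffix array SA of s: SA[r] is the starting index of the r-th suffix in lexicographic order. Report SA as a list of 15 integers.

[8, 14, 1, 13, 12, 4, 5, 7, 11, 10, 9, 2, 0, 3, 6]

sorted suffixes:
  #0 SA[0]=8  'agggddc'
  #1 SA[1]=14  'c'
  #2 SA[2]=1  'cgheehgagggddc'
  #3 SA[3]=13  'dc'
  #4 SA[4]=12  'ddc'
  #5 SA[5]=4  'eehgagggddc'
  #6 SA[6]=5  'ehgagggddc'
  #7 SA[7]=7  'gagggddc'
  #8 SA[8]=11  'gddc'
  #9 SA[9]=10  'ggddc'
  #10 SA[10]=9  'gggddc'
  #11 SA[11]=2  'gheehgagggddc'
  #12 SA[12]=0  'hcgheehgagggddc'
  #13 SA[13]=3  'heehgagggddc'
  #14 SA[14]=6  'hgagggddc'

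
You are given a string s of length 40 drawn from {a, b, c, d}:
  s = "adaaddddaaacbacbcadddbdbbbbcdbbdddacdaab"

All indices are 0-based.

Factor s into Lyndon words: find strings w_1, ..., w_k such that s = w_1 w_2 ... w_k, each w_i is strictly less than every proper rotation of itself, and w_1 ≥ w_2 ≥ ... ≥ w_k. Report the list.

emit factor 1: 'ad' (i=0, period=2)
emit factor 2: 'aadddd' (i=2, period=6)
emit factor 3: 'aaacbacbcadddbdbbbbcdbbdddacdaab' (i=8, period=32)

["ad", "aadddd", "aaacbacbcadddbdbbbbcdbbdddacdaab"]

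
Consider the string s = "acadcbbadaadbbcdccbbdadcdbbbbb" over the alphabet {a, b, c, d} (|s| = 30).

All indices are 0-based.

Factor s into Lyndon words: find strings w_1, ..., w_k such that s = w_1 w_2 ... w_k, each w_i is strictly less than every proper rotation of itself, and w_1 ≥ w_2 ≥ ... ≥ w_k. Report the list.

["acadcbbad", "aadbbcdccbbdadcdbbbbb"]

emit factor 1: 'acadcbbad' (i=0, period=9)
emit factor 2: 'aadbbcdccbbdadcdbbbbb' (i=9, period=21)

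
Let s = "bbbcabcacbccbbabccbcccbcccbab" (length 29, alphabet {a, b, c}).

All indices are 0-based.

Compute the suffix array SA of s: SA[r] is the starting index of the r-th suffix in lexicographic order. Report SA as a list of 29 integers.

sorted suffixes:
  #0 SA[0]=27  'ab'
  #1 SA[1]=4  'abcacbccbbabccbcccbcccbab'
  #2 SA[2]=14  'abccbcccbcccbab'
  #3 SA[3]=7  'acbccbbabccbcccbcccbab'
  #4 SA[4]=28  'b'
  #5 SA[5]=26  'bab'
  #6 SA[6]=13  'babccbcccbcccbab'
  #7 SA[7]=12  'bbabccbcccbcccbab'
  #8 SA[8]=0  'bbbcabcacbccbbabccbcccbcccbab'
  #9 SA[9]=1  'bbcabcacbccbbabccbcccbcccbab'
  #10 SA[10]=2  'bcabcacbccbbabccbcccbcccbab'
  #11 SA[11]=5  'bcacbccbbabccbcccbcccbab'
  #12 SA[12]=9  'bccbbabccbcccbcccbab'
  #13 SA[13]=15  'bccbcccbcccbab'
  #14 SA[14]=22  'bcccbab'
  #15 SA[15]=18  'bcccbcccbab'
  #16 SA[16]=3  'cabcacbccbbabccbcccbcccbab'
  #17 SA[17]=6  'cacbccbbabccbcccbcccbab'
  #18 SA[18]=25  'cbab'
  #19 SA[19]=11  'cbbabccbcccbcccbab'
  #20 SA[20]=8  'cbccbbabccbcccbcccbab'
  #21 SA[21]=21  'cbcccbab'
  #22 SA[22]=17  'cbcccbcccbab'
  #23 SA[23]=24  'ccbab'
  #24 SA[24]=10  'ccbbabccbcccbcccbab'
  #25 SA[25]=20  'ccbcccbab'
  #26 SA[26]=16  'ccbcccbcccbab'
  #27 SA[27]=23  'cccbab'
  #28 SA[28]=19  'cccbcccbab'

[27, 4, 14, 7, 28, 26, 13, 12, 0, 1, 2, 5, 9, 15, 22, 18, 3, 6, 25, 11, 8, 21, 17, 24, 10, 20, 16, 23, 19]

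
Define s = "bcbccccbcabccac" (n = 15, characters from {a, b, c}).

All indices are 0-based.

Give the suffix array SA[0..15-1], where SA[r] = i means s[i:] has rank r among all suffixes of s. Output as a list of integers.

[9, 13, 7, 0, 10, 2, 14, 8, 12, 6, 1, 11, 5, 4, 3]

rank | idx | suffix
   0 |   9 | abccac
   1 |  13 | ac
   2 |   7 | bcabccac
   3 |   0 | bcbccccbcabccac
   4 |  10 | bccac
   5 |   2 | bccccbcabccac
   6 |  14 | c
   7 |   8 | cabccac
   8 |  12 | cac
   9 |   6 | cbcabccac
  10 |   1 | cbccccbcabccac
  11 |  11 | ccac
  12 |   5 | ccbcabccac
  13 |   4 | cccbcabccac
  14 |   3 | ccccbcabccac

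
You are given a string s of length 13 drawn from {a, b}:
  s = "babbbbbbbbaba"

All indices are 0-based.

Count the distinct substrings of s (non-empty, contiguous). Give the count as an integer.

55

sorted suffixes:
  #0 SA[0]=12  'a'
  #1 SA[1]=10  'aba'
  #2 SA[2]=1  'abbbbbbbbaba'
  #3 SA[3]=11  'ba'
  #4 SA[4]=9  'baba'
  #5 SA[5]=0  'babbbbbbbbaba'
  #6 SA[6]=8  'bbaba'
  #7 SA[7]=7  'bbbaba'
  #8 SA[8]=6  'bbbbaba'
  #9 SA[9]=5  'bbbbbaba'
  #10 SA[10]=4  'bbbbbbaba'
  #11 SA[11]=3  'bbbbbbbaba'
  #12 SA[12]=2  'bbbbbbbbaba'

SA = [12, 10, 1, 11, 9, 0, 8, 7, 6, 5, 4, 3, 2]
[i] adj suffixes → lcp
  [1] 12/10 → 1 ('a')
  [2] 10/1 → 2 ('ab')
  [3] 1/11 → 0 ('')
  [4] 11/9 → 2 ('ba')
  [5] 9/0 → 3 ('bab')
  [6] 0/8 → 1 ('b')
  [7] 8/7 → 2 ('bb')
  [8] 7/6 → 3 ('bbb')
  [9] 6/5 → 4 ('bbbb')
  [10] 5/4 → 5 ('bbbbb')
  [11] 4/3 → 6 ('bbbbbb')
  [12] 3/2 → 7 ('bbbbbbb')

n(n+1)/2 = 13·14/2 = 91
Σ LCP = 0 + 1 + 2 + 0 + 2 + 3 + 1 + 2 + 3 + 4 + 5 + 6 + 7 = 36
distinct = 91 − 36 = 55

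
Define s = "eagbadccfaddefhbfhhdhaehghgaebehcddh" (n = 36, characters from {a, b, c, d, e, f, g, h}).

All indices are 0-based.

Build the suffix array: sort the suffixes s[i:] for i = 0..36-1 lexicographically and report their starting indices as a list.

[4, 9, 27, 21, 1, 3, 29, 15, 6, 32, 7, 5, 10, 33, 11, 34, 19, 0, 28, 12, 30, 22, 8, 13, 16, 26, 2, 24, 35, 20, 14, 31, 18, 25, 23, 17]

rank→(start, suffix):
  0 → (4, 'adccfaddefhbfhhdhaehghgaebehcddh')
  1 → (9, 'addefhbfhhdhaehghgaebehcddh')
  2 → (27, 'aebehcddh')
  3 → (21, 'aehghgaebehcddh')
  4 → (1, 'agbadccfaddefhbfhhdhaehghgaebehcddh')
  5 → (3, 'badccfaddefhbfhhdhaehghgaebehcddh')
  6 → (29, 'behcddh')
  7 → (15, 'bfhhdhaehghgaebehcddh')
  8 → (6, 'ccfaddefhbfhhdhaehghgaebehcddh')
  9 → (32, 'cddh')
  10 → (7, 'cfaddefhbfhhdhaehghgaebehcddh')
  11 → (5, 'dccfaddefhbfhhdhaehghgaebehcddh')
  12 → (10, 'ddefhbfhhdhaehghgaebehcddh')
  13 → (33, 'ddh')
  14 → (11, 'defhbfhhdhaehghgaebehcddh')
  15 → (34, 'dh')
  16 → (19, 'dhaehghgaebehcddh')
  17 → (0, 'eagbadccfaddefhbfhhdhaehghgaebehcddh')
  18 → (28, 'ebehcddh')
  19 → (12, 'efhbfhhdhaehghgaebehcddh')
  20 → (30, 'ehcddh')
  21 → (22, 'ehghgaebehcddh')
  22 → (8, 'faddefhbfhhdhaehghgaebehcddh')
  23 → (13, 'fhbfhhdhaehghgaebehcddh')
  24 → (16, 'fhhdhaehghgaebehcddh')
  25 → (26, 'gaebehcddh')
  26 → (2, 'gbadccfaddefhbfhhdhaehghgaebehcddh')
  27 → (24, 'ghgaebehcddh')
  28 → (35, 'h')
  29 → (20, 'haehghgaebehcddh')
  30 → (14, 'hbfhhdhaehghgaebehcddh')
  31 → (31, 'hcddh')
  32 → (18, 'hdhaehghgaebehcddh')
  33 → (25, 'hgaebehcddh')
  34 → (23, 'hghgaebehcddh')
  35 → (17, 'hhdhaehghgaebehcddh')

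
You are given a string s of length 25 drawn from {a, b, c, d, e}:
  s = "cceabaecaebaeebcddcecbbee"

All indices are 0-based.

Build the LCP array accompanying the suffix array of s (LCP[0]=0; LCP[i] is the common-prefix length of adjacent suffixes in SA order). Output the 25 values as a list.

rank→(start, suffix):
  0 → (3, 'abaecaebaeebcddcecbbee')
  1 → (8, 'aebaeebcddcecbbee')
  2 → (5, 'aecaebaeebcddcecbbee')
  3 → (11, 'aeebcddcecbbee')
  4 → (4, 'baecaebaeebcddcecbbee')
  5 → (10, 'baeebcddcecbbee')
  6 → (21, 'bbee')
  7 → (14, 'bcddcecbbee')
  8 → (22, 'bee')
  9 → (7, 'caebaeebcddcecbbee')
  10 → (20, 'cbbee')
  11 → (0, 'cceabaecaebaeebcddcecbbee')
  12 → (15, 'cddcecbbee')
  13 → (1, 'ceabaecaebaeebcddcecbbee')
  14 → (18, 'cecbbee')
  15 → (17, 'dcecbbee')
  16 → (16, 'ddcecbbee')
  17 → (24, 'e')
  18 → (2, 'eabaecaebaeebcddcecbbee')
  19 → (9, 'ebaeebcddcecbbee')
  20 → (13, 'ebcddcecbbee')
  21 → (6, 'ecaebaeebcddcecbbee')
  22 → (19, 'ecbbee')
  23 → (23, 'ee')
  24 → (12, 'eebcddcecbbee')

SA = [3, 8, 5, 11, 4, 10, 21, 14, 22, 7, 20, 0, 15, 1, 18, 17, 16, 24, 2, 9, 13, 6, 19, 23, 12]
rank  pair      lcp
   1  s[3:],s[8:]  1  'a'
   2  s[8:],s[5:]  2  'ae'
   3  s[5:],s[11:]  2  'ae'
   4  s[11:],s[4:]  0  ''
   5  s[4:],s[10:]  3  'bae'
   6  s[10:],s[21:]  1  'b'
   7  s[21:],s[14:]  1  'b'
   8  s[14:],s[22:]  1  'b'
   9  s[22:],s[7:]  0  ''
  10  s[7:],s[20:]  1  'c'
  11  s[20:],s[0:]  1  'c'
  12  s[0:],s[15:]  1  'c'
  13  s[15:],s[1:]  1  'c'
  14  s[1:],s[18:]  2  'ce'
  15  s[18:],s[17:]  0  ''
  16  s[17:],s[16:]  1  'd'
  17  s[16:],s[24:]  0  ''
  18  s[24:],s[2:]  1  'e'
  19  s[2:],s[9:]  1  'e'
  20  s[9:],s[13:]  2  'eb'
  21  s[13:],s[6:]  1  'e'
  22  s[6:],s[19:]  2  'ec'
  23  s[19:],s[23:]  1  'e'
  24  s[23:],s[12:]  2  'ee'

[0, 1, 2, 2, 0, 3, 1, 1, 1, 0, 1, 1, 1, 1, 2, 0, 1, 0, 1, 1, 2, 1, 2, 1, 2]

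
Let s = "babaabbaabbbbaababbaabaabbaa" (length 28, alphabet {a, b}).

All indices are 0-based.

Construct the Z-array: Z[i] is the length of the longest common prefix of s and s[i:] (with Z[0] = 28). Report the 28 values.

Z[0]=28
i=1: i≥r, start 0; Z[1]=0
i=2: i≥r, start 0; Z[2]=2 extend→box=[2,4)
i=3: min(r-i=1, Z[1]=0)=0; Z[3]=0
i=4: i≥r, start 0; Z[4]=0
i=5: i≥r, start 0; Z[5]=1 extend→box=[5,6)
i=6: i≥r, start 0; Z[6]=2 extend→box=[6,8)
i=7: min(r-i=1, Z[1]=0)=0; Z[7]=0
i=8: i≥r, start 0; Z[8]=0
i=9: i≥r, start 0; Z[9]=1 extend→box=[9,10)
i=10: i≥r, start 0; Z[10]=1 extend→box=[10,11)
i=11: i≥r, start 0; Z[11]=1 extend→box=[11,12)
i=12: i≥r, start 0; Z[12]=2 extend→box=[12,14)
i=13: min(r-i=1, Z[1]=0)=0; Z[13]=0
i=14: i≥r, start 0; Z[14]=0
i=15: i≥r, start 0; Z[15]=3 extend→box=[15,18)
i=16: min(r-i=2, Z[1]=0)=0; Z[16]=0
i=17: min(r-i=1, Z[2]=2)=1; Z[17]=1
i=18: i≥r, start 0; Z[18]=2 extend→box=[18,20)
i=19: min(r-i=1, Z[1]=0)=0; Z[19]=0
i=20: i≥r, start 0; Z[20]=0
i=21: i≥r, start 0; Z[21]=2 extend→box=[21,23)
i=22: min(r-i=1, Z[1]=0)=0; Z[22]=0
i=23: i≥r, start 0; Z[23]=0
i=24: i≥r, start 0; Z[24]=1 extend→box=[24,25)
i=25: i≥r, start 0; Z[25]=2 extend→box=[25,27)
i=26: min(r-i=1, Z[1]=0)=0; Z[26]=0
i=27: i≥r, start 0; Z[27]=0

[28, 0, 2, 0, 0, 1, 2, 0, 0, 1, 1, 1, 2, 0, 0, 3, 0, 1, 2, 0, 0, 2, 0, 0, 1, 2, 0, 0]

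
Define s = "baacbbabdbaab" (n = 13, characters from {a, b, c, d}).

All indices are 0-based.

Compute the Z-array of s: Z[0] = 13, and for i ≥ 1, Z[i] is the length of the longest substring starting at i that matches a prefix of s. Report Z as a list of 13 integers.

Z[0]=13
i=1: outside box; Z[1]=0
i=2: outside box; Z[2]=0
i=3: outside box; Z[3]=0
i=4: outside box; Z[4]=1 grow→box=[4,5)
i=5: outside box; Z[5]=2 grow→box=[5,7)
i=6: min(r-i=1, Z[1]=0)=0; Z[6]=0
i=7: outside box; Z[7]=1 grow→box=[7,8)
i=8: outside box; Z[8]=0
i=9: outside box; Z[9]=3 grow→box=[9,12)
i=10: min(r-i=2, Z[1]=0)=0; Z[10]=0
i=11: min(r-i=1, Z[2]=0)=0; Z[11]=0
i=12: outside box; Z[12]=1 grow→box=[12,13)

[13, 0, 0, 0, 1, 2, 0, 1, 0, 3, 0, 0, 1]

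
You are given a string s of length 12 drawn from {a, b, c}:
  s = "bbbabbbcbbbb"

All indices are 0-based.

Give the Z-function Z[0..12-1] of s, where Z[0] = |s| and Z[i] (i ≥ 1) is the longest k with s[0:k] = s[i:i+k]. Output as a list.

Z[0]=12
i=1: i≥r, start 0; Z[1]=2 extend→box=[1,3)
i=2: min(r-i=1, Z[1]=2)=1; Z[2]=1
i=3: i≥r, start 0; Z[3]=0
i=4: i≥r, start 0; Z[4]=3 extend→box=[4,7)
i=5: min(r-i=2, Z[1]=2)=2; Z[5]=2
i=6: min(r-i=1, Z[2]=1)=1; Z[6]=1
i=7: i≥r, start 0; Z[7]=0
i=8: i≥r, start 0; Z[8]=3 extend→box=[8,11)
i=9: min(r-i=2, Z[1]=2)=2; Z[9]=3 extend→box=[9,12)
i=10: min(r-i=2, Z[1]=2)=2; Z[10]=2
i=11: min(r-i=1, Z[2]=1)=1; Z[11]=1

[12, 2, 1, 0, 3, 2, 1, 0, 3, 3, 2, 1]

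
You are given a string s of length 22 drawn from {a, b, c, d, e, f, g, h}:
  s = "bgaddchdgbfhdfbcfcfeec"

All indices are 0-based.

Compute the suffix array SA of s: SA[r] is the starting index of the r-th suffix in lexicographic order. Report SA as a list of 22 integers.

[2, 14, 9, 0, 21, 15, 17, 5, 4, 3, 12, 7, 20, 19, 13, 16, 18, 10, 1, 8, 11, 6]

rank→(start, suffix):
  0 → (2, 'addchdgbfhdfbcfcfeec')
  1 → (14, 'bcfcfeec')
  2 → (9, 'bfhdfbcfcfeec')
  3 → (0, 'bgaddchdgbfhdfbcfcfeec')
  4 → (21, 'c')
  5 → (15, 'cfcfeec')
  6 → (17, 'cfeec')
  7 → (5, 'chdgbfhdfbcfcfeec')
  8 → (4, 'dchdgbfhdfbcfcfeec')
  9 → (3, 'ddchdgbfhdfbcfcfeec')
  10 → (12, 'dfbcfcfeec')
  11 → (7, 'dgbfhdfbcfcfeec')
  12 → (20, 'ec')
  13 → (19, 'eec')
  14 → (13, 'fbcfcfeec')
  15 → (16, 'fcfeec')
  16 → (18, 'feec')
  17 → (10, 'fhdfbcfcfeec')
  18 → (1, 'gaddchdgbfhdfbcfcfeec')
  19 → (8, 'gbfhdfbcfcfeec')
  20 → (11, 'hdfbcfcfeec')
  21 → (6, 'hdgbfhdfbcfcfeec')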